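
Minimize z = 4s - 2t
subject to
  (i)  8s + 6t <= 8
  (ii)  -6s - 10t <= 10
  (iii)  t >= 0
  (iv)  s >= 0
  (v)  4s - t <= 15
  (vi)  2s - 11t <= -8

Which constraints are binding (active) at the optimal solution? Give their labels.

Vertices and z = 4s - 2t:
  (0, 4/3) → z = -8/3
  (2/5, 4/5) → z = 0
  (0, 8/11) → z = -16/11

The minimum is at (0, 4/3). Substituting into each constraint, equality holds for (i) and (iv); the remaining constraints have slack.

(i) and (iv)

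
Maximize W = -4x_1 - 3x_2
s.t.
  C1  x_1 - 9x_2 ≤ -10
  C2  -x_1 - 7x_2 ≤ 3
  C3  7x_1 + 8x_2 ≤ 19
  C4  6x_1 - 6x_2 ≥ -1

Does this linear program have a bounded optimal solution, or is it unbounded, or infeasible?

bounded optimum

Extreme points and W = -4x_1 - 3x_2:
  (91/71, 89/71) → W = -631/71
  (17/16, 59/48) → W = -127/16
  (53/45, 121/90) → W = -787/90
The feasible region has finitely many vertices and no improving ray; the maximum is -127/16 at (17/16, 59/48).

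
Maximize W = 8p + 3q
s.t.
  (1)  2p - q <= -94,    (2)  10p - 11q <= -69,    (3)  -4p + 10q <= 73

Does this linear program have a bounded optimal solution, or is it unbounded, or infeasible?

Corner points and W = 8p + 3q:
  (-965/12, -401/6) → W = -5063/6
  (-867/16, -115/8) → W = -3813/8
The feasible region has finitely many vertices and no improving ray; the maximum is -3813/8 at (-867/16, -115/8).

bounded optimum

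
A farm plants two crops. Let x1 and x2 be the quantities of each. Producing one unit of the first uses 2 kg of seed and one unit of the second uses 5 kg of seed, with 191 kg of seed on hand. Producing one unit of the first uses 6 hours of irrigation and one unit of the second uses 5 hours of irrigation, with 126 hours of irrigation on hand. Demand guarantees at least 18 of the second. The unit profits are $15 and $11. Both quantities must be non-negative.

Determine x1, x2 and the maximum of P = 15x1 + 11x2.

Vertices and P = 15x1 + 11x2:
  (0, 126/5) → P = 1386/5
  (0, 18) → P = 198
  (6, 18) → P = 288

The binding constraints are 6x1 + 5x2 = 126 and x2 = 18.
Solving simultaneously gives x1 = 6, x2 = 18.

x1 = 6, x2 = 18, maximum P = 288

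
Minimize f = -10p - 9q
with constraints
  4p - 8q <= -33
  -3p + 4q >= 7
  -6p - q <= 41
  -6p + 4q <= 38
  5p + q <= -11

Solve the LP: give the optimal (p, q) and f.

p = -41/13, q = 62/13, minimum f = -148/13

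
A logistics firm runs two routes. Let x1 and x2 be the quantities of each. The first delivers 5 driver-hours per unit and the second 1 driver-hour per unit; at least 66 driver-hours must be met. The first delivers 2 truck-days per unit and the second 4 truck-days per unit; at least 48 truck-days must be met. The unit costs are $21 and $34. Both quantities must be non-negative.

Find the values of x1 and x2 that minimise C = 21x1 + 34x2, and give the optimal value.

x1 = 12, x2 = 6, minimum C = 456

Feasible corners and C = 21x1 + 34x2:
  (0, 66) → C = 2244
  (24, 0) → C = 504
  (12, 6) → C = 456
The feasible region is unbounded (it extends along (0, 1), (1, 0)), but C strictly increases along every unbounded feasible direction, so there is no improving ray and the minimum is attained at a vertex.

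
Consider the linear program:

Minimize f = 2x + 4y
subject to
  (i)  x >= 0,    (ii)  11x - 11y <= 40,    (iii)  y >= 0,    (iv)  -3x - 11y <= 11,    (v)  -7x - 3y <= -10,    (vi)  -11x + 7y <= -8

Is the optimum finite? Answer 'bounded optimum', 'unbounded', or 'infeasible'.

Extreme points and f = 2x + 4y:
  (40/11, 0) → f = 80/11
  (10/7, 0) → f = 20/7
  (47/41, 27/41) → f = 202/41
The feasible region has finitely many vertices and no improving ray; the minimum is 20/7 at (10/7, 0).

bounded optimum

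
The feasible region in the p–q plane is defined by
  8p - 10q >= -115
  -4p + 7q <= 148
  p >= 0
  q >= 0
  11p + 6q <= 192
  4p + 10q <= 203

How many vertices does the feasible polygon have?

Pairwise boundary intersections that survive every other constraint:
  (0, 23/2)
  (22/3, 521/30)
  (0, 0)
  (192/11, 0)
  (351/43, 1465/86)

5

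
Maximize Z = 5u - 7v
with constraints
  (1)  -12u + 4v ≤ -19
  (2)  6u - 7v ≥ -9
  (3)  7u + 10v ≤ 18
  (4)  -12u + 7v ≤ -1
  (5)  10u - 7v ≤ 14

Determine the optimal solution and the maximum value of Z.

Corner points and Z = 5u - 7v:
  (131/74, 83/148) → Z = 729/148
  (7/4, 1/2) → Z = 21/4
  (266/149, 82/149) → Z = 756/149

At the optimal vertex, -12u + 4v = -19 and 10u - 7v = 14.
Solving simultaneously gives u = 7/4, v = 1/2.

u = 7/4, v = 1/2, maximum Z = 21/4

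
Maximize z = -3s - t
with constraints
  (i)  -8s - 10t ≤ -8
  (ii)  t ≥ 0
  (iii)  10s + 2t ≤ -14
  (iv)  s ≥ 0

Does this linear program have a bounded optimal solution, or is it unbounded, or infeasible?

The boundaries -8s - 10t = -8 and t = 0 meet at (1, 0), but that point violates 10s + 2t ≤ -14. Every candidate vertex is excluded by some other constraint, so the feasible region is empty.

infeasible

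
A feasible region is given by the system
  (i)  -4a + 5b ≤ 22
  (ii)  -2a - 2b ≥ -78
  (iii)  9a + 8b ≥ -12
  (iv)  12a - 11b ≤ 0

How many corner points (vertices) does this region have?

3

The feasible vertices (each the meet of two boundaries and inside every other half-plane) are:
  (-236/77, 150/77)
  (121/8, 33/2)
  (-44/65, -48/65)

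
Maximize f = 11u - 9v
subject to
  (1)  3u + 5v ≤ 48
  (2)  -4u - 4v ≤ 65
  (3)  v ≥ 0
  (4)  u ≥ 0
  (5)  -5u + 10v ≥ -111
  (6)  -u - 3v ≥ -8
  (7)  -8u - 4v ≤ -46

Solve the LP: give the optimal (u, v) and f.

u = 8, v = 0, maximum f = 88

Vertices and f = 11u - 9v:
  (8, 0) → f = 88
  (23/4, 0) → f = 253/4
  (53/10, 9/10) → f = 251/5

The optimum lies where v = 0 and -u - 3v = -8.
Solving simultaneously gives u = 8, v = 0.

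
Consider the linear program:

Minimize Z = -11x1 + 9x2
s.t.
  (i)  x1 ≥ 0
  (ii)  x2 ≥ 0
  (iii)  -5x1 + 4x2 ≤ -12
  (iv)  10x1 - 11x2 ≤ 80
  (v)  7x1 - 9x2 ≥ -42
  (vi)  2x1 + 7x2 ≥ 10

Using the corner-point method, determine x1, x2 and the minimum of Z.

Vertices and Z = -11x1 + 9x2:
  (8, 0) → Z = -88
  (5, 0) → Z = -55
  (276/17, 294/17) → Z = -390/17
  (124/43, 26/43) → Z = -1130/43
  (1182/13, 980/13) → Z = -4182/13

x1 = 1182/13, x2 = 980/13, minimum Z = -4182/13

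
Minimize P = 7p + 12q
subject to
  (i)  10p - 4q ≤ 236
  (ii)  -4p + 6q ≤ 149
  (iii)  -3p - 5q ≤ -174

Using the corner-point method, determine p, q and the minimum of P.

Feasible corners and P = 7p + 12q:
  (503/11, 1217/22) → P = 10823/11
  (938/31, 516/31) → P = 12758/31
  (299/38, 1143/38) → P = 15809/38

p = 938/31, q = 516/31, minimum P = 12758/31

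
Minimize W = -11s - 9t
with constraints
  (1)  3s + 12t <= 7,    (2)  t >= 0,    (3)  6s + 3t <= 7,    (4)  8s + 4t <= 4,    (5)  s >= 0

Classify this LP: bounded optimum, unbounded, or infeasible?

bounded optimum

Corner points and W = -11s - 9t:
  (5/21, 11/21) → W = -22/3
  (0, 7/12) → W = -21/4
  (1/2, 0) → W = -11/2
  (0, 0) → W = 0
The feasible region has finitely many vertices and no improving ray; the minimum is -22/3 at (5/21, 11/21).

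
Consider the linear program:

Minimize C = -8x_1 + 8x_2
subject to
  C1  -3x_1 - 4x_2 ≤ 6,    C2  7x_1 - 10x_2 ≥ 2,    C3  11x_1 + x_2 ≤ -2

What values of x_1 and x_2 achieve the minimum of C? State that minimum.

x_1 = -2/41, x_2 = -60/41, minimum C = -464/41

Feasible corners and C = -8x_1 + 8x_2:
  (-26/29, -24/29) → C = 16/29
  (-2/41, -60/41) → C = -464/41
  (-2/13, -4/13) → C = -16/13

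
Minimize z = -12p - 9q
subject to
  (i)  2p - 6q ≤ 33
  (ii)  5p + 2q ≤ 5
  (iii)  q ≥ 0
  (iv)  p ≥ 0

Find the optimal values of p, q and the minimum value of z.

Vertices and z = -12p - 9q:
  (1, 0) → z = -12
  (0, 5/2) → z = -45/2
  (0, 0) → z = 0

The optimum lies where 5p + 2q = 5 and p = 0.
Solving simultaneously gives p = 0, q = 5/2.

p = 0, q = 5/2, minimum z = -45/2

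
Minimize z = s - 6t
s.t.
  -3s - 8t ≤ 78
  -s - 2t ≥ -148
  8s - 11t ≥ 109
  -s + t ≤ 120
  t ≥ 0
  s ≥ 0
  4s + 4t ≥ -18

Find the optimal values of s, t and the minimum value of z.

s = 1846/27, t = 1075/27, minimum z = -4604/27

Corner points and z = s - 6t:
  (1846/27, 1075/27) → z = -4604/27
  (148, 0) → z = 148
  (109/8, 0) → z = 109/8

The optimum lies where -s - 2t = -148 and 8s - 11t = 109.
Solving simultaneously gives s = 1846/27, t = 1075/27.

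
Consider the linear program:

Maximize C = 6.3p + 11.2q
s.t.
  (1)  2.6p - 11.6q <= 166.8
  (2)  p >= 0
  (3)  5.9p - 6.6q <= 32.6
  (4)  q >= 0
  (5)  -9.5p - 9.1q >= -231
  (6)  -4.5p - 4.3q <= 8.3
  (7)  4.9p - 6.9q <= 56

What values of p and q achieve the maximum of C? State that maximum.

Corner points and C = 6.3p + 11.2q:
  (0, 0) → C = 0
  (0, 330/13) → C = 3696/13
  (326/59, 0) → C = 10269/295
  (182126/11639, 105320/11639) → C = 11634889/58195

p = 0, q = 330/13, maximum C = 3696/13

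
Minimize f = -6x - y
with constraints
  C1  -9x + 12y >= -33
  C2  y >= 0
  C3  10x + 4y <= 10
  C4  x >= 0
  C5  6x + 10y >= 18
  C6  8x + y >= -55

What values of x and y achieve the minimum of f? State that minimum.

x = 7/19, y = 30/19, minimum f = -72/19

Vertices and f = -6x - y:
  (0, 5/2) → f = -5/2
  (7/19, 30/19) → f = -72/19
  (0, 9/5) → f = -9/5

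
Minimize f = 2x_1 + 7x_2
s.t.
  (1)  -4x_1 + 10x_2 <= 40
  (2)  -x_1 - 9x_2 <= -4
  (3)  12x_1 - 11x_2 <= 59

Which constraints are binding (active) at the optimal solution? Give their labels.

(1) and (2)

Corner points and f = 2x_1 + 7x_2:
  (-160/23, 28/23) → f = -124/23
  (515/38, 179/19) → f = 1768/19
  (575/119, -11/119) → f = 1073/119

The minimum is at (-160/23, 28/23). Substituting into each constraint, equality holds for (1) and (2); the remaining constraints have slack.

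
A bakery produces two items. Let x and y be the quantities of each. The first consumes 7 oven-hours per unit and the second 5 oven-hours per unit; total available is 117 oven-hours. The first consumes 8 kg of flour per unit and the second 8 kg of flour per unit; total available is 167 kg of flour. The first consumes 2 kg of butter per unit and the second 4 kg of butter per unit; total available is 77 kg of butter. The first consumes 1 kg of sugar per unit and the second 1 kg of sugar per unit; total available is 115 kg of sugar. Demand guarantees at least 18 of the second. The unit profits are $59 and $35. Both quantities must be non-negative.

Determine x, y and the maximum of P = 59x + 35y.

x = 5/2, y = 18, maximum P = 1555/2

Extreme points and P = 59x + 35y:
  (0, 77/4) → P = 2695/4
  (0, 18) → P = 630
  (5/2, 18) → P = 1555/2

The optimum lies where 2x + 4y = 77 and y = 18.
Solving simultaneously gives x = 5/2, y = 18.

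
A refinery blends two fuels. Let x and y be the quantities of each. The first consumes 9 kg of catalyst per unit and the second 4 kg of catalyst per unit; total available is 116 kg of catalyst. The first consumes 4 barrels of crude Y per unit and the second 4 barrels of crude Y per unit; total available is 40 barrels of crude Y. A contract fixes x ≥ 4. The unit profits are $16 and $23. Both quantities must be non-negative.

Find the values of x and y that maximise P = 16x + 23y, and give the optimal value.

x = 4, y = 6, maximum P = 202

Feasible corners and P = 16x + 23y:
  (10, 0) → P = 160
  (4, 0) → P = 64
  (4, 6) → P = 202

At the optimal vertex, 4x + 4y = 40 and x = 4.
Solving simultaneously gives x = 4, y = 6.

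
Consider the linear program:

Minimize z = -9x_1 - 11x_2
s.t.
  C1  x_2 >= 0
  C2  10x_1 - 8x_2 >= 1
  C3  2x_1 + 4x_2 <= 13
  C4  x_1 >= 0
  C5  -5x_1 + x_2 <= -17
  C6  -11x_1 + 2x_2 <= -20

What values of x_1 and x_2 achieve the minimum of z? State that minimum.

Feasible corners and z = -9x_1 - 11x_2:
  (13/2, 0) → z = -117/2
  (17/5, 0) → z = -153/5
  (81/22, 31/22) → z = -535/11

x_1 = 13/2, x_2 = 0, minimum z = -117/2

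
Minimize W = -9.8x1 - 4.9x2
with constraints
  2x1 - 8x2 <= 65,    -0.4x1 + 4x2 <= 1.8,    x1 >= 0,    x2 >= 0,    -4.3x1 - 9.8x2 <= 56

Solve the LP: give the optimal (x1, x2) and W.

x1 = 343/6, x2 = 37/6, minimum W = -11809/20

Feasible corners and W = -9.8x1 - 4.9x2:
  (343/6, 37/6) → W = -11809/20
  (65/2, 0) → W = -637/2
  (0, 9/20) → W = -441/200
  (0, 0) → W = 0

The optimum lies where 2x1 - 8x2 = 65 and -0.4x1 + 4x2 = 1.8.
Solving simultaneously gives x1 = 343/6, x2 = 37/6.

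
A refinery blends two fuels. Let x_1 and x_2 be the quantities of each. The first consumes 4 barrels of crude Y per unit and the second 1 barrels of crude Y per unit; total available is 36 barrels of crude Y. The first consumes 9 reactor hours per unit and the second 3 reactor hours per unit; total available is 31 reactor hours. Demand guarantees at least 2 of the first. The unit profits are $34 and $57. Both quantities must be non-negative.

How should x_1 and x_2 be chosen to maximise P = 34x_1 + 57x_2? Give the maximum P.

Feasible corners and P = 34x_1 + 57x_2:
  (31/9, 0) → P = 1054/9
  (2, 0) → P = 68
  (2, 13/3) → P = 315

x_1 = 2, x_2 = 13/3, maximum P = 315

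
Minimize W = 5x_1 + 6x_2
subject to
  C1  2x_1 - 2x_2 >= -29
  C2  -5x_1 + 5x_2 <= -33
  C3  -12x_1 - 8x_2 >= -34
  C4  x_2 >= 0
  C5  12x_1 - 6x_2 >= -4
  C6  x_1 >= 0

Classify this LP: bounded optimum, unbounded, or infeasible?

infeasible

The boundaries -5x_1 + 5x_2 = -33 and -12x_1 - 8x_2 = -34 meet at (217/50, -113/50), but that point violates x_2 ≥ 0. Every candidate vertex is excluded by some other constraint, so the feasible region is empty.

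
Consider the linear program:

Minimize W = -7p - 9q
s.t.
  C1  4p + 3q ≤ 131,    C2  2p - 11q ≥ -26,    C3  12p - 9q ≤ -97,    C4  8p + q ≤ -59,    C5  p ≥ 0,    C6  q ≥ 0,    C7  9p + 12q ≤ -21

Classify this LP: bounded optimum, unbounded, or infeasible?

The boundaries 2p - 11q = -26 and 8p + q = -59 meet at (-15/2, 1), but that point violates p ≥ 0. Every candidate vertex is excluded by some other constraint, so the feasible region is empty.

infeasible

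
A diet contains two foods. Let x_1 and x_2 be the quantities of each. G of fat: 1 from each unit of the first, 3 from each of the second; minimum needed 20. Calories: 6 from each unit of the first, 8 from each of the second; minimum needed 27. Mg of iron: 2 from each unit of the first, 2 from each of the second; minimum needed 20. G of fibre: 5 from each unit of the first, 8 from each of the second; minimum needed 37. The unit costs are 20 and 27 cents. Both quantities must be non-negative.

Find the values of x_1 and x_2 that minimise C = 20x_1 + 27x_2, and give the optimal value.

The feasible region is unbounded (it extends along (0, 1), (1, 0)), but C strictly increases along every unbounded feasible direction, so there is no improving ray and the minimum is attained at a vertex.

The binding constraints are x_1 + 3x_2 = 20 and 2x_1 + 2x_2 = 20.
Solving simultaneously gives x_1 = 5, x_2 = 5.

x_1 = 5, x_2 = 5, minimum C = 235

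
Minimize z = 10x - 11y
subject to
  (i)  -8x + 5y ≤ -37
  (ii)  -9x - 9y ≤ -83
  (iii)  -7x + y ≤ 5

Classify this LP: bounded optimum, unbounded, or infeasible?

unbounded

From the feasible point (748/117, 331/117), moving in the direction (5, 8) keeps every constraint satisfied while z decreases without bound.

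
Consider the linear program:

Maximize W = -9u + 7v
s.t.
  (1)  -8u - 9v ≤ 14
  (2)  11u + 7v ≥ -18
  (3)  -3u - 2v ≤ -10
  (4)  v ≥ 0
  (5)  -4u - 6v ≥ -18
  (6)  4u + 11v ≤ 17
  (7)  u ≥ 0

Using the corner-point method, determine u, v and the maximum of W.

u = 76/25, v = 11/25, maximum W = -607/25

Extreme points and W = -9u + 7v:
  (10/3, 0) → W = -30
  (76/25, 11/25) → W = -607/25
  (17/4, 0) → W = -153/4

The optimum lies where -3u - 2v = -10 and 4u + 11v = 17.
Solving simultaneously gives u = 76/25, v = 11/25.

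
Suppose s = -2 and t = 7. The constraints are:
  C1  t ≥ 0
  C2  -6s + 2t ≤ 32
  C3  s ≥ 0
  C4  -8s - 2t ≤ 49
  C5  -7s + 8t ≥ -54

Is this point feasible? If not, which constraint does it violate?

Constraint C3: s = -2, which is not ≥ 0. All other constraints are satisfied.

not feasible — violates C3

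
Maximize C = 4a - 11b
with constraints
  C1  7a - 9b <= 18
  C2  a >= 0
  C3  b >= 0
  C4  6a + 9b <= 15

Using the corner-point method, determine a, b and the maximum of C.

a = 5/2, b = 0, maximum C = 10

Extreme points and C = 4a - 11b:
  (0, 0) → C = 0
  (0, 5/3) → C = -55/3
  (5/2, 0) → C = 10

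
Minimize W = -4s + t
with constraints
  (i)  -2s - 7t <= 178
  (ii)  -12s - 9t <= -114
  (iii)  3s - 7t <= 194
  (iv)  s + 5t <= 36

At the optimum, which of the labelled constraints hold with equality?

Feasible corners and W = -4s + t:
  (848/37, -662/37) → W = -4054/37
  (82/17, 106/17) → W = -222/17
  (611/11, -43/11) → W = -2487/11

The minimum is at (611/11, -43/11). Substituting into each constraint, equality holds for (iii) and (iv); the remaining constraints have slack.

(iii) and (iv)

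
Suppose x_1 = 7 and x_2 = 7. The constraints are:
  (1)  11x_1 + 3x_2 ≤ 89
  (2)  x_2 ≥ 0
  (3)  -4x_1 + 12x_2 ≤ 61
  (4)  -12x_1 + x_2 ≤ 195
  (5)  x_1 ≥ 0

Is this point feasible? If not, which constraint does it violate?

not feasible — violates (1)

Constraint (1): 11x_1 + 3x_2 = 98, which is not ≤ 89. All other constraints are satisfied.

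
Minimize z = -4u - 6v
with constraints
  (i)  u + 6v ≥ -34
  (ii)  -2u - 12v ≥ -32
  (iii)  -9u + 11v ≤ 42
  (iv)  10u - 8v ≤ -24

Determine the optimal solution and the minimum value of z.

Extreme points and z = -4u - 6v:
  (-626/65, -264/65) → z = 4088/65
  (-104/17, -79/17) → z = 890/17
  (-76/65, 186/65) → z = -812/65
  (-4/17, 46/17) → z = -260/17

The binding constraints are -2u - 12v = -32 and 10u - 8v = -24.
Solving simultaneously gives u = -4/17, v = 46/17.

u = -4/17, v = 46/17, minimum z = -260/17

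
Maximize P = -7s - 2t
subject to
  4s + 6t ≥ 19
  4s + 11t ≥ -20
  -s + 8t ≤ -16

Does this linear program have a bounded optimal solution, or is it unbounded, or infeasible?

bounded optimum

Feasible corners and P = -7s - 2t:
  (329/20, -39/5) → P = -1991/20
  (124/19, -45/38) → P = -823/19
The feasible region has finitely many vertices and no improving ray; the maximum is -823/19 at (124/19, -45/38).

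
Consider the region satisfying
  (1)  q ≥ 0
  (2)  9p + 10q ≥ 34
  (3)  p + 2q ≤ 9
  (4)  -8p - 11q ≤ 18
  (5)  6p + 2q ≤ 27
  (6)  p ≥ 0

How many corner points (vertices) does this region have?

5

Of the 15 pairwise boundary intersections, those satisfying every inequality are:
  (34/9, 0)
  (9/2, 0)
  (0, 17/5)
  (18/5, 27/10)
  (0, 9/2)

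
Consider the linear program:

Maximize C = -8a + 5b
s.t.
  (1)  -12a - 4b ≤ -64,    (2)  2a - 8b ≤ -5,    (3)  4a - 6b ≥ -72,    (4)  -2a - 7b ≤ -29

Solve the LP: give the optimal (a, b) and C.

a = 12/11, b = 140/11, maximum C = 604/11

Feasible corners and C = -8a + 5b:
  (12/11, 140/11) → C = 604/11
  (83/19, 55/19) → C = -389/19
  (197/30, 34/15) → C = -206/5
The feasible region is unbounded (it extends along (3, 2), (4, 1)), but C strictly decreases along every unbounded feasible direction, so there is no improving ray and the maximum is attained at a vertex.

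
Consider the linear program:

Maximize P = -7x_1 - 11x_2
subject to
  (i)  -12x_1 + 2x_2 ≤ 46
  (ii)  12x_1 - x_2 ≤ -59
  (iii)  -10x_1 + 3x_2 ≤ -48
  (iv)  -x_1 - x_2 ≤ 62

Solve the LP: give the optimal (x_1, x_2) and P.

x_1 = -121/13, x_2 = -685/13, maximum P = 8382/13

Feasible corners and P = -7x_1 - 11x_2:
  (-225/26, -583/13) → P = 14401/26
  (-121/13, -685/13) → P = 8382/13
  (-138/13, -668/13) → P = 8314/13

The binding constraints are 12x_1 - x_2 = -59 and -x_1 - x_2 = 62.
Solving simultaneously gives x_1 = -121/13, x_2 = -685/13.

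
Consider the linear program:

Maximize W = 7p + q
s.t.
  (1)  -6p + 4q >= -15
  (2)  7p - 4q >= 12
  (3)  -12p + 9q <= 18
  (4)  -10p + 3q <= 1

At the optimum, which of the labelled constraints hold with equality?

Extreme points and W = 7p + q:
  (69/2, 48) → W = 579/2
  (-49/22, -78/11) → W = -499/22
  (12, 18) → W = 102
  (-40/19, -127/19) → W = -407/19

The maximum is at (69/2, 48). Substituting into each constraint, equality holds for (1) and (3); the remaining constraints have slack.

(1) and (3)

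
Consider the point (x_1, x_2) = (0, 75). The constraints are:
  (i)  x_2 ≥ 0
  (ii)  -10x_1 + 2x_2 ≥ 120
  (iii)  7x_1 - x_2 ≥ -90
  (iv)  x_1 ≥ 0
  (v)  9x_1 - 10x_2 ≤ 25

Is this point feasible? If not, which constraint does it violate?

(i): 75 ≥ 0 ✓
(ii): 150 ≥ 120 ✓
(iii): -75 ≥ -90 ✓
(iv): 0 ≥ 0 ✓
(v): -750 ≤ 25 ✓

feasible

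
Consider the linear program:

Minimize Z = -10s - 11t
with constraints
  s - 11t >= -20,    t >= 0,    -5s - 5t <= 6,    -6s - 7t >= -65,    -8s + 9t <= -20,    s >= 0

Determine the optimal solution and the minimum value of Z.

Vertices and Z = -10s - 11t:
  (575/73, 185/73) → Z = -7785/73
  (400/79, 180/79) → Z = -5980/79
  (65/6, 0) → Z = -325/3
  (5/2, 0) → Z = -25

At the optimal vertex, t = 0 and -6s - 7t = -65.
Solving simultaneously gives s = 65/6, t = 0.

s = 65/6, t = 0, minimum Z = -325/3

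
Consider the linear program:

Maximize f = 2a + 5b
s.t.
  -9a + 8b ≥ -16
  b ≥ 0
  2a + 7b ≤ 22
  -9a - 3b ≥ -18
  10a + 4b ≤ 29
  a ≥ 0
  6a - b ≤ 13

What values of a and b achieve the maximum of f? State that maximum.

At the optimal vertex, 2a + 7b = 22 and -9a - 3b = -18.
Solving simultaneously gives a = 20/19, b = 54/19.

a = 20/19, b = 54/19, maximum f = 310/19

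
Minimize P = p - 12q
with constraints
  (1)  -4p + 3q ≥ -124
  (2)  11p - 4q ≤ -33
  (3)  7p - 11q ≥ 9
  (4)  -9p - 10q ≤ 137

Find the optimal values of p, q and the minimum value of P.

Vertices and P = p - 12q:
  (-133/31, -110/31) → P = 1187/31
  (-439/73, -605/73) → P = 6821/73
  (-109/13, -80/13) → P = 851/13

At the optimal vertex, 11p - 4q = -33 and 7p - 11q = 9.
Solving simultaneously gives p = -133/31, q = -110/31.

p = -133/31, q = -110/31, minimum P = 1187/31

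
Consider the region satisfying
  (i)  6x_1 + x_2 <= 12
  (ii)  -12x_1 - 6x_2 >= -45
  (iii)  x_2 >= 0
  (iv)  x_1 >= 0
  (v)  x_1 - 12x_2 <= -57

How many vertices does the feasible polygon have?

4

Intersecting each pair of boundary lines and keeping only the points that satisfy every inequality leaves:
  (9/8, 21/4)
  (87/73, 354/73)
  (0, 15/2)
  (0, 19/4)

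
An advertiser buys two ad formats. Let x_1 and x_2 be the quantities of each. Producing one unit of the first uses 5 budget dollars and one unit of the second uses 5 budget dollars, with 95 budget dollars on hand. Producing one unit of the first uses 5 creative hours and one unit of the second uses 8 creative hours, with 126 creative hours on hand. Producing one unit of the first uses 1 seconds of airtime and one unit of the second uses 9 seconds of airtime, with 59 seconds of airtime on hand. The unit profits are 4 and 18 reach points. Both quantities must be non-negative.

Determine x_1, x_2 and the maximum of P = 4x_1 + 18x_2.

x_1 = 14, x_2 = 5, maximum P = 146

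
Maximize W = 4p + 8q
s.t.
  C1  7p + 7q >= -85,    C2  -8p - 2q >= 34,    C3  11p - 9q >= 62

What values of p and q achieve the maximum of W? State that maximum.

Vertices and W = 4p + 8q:
  (-34/21, -221/21) → W = -272/3
  (-331/140, -1369/140) → W = -3069/35
  (-91/47, -435/47) → W = -3844/47

At the optimal vertex, -8p - 2q = 34 and 11p - 9q = 62.
Solving simultaneously gives p = -91/47, q = -435/47.

p = -91/47, q = -435/47, maximum W = -3844/47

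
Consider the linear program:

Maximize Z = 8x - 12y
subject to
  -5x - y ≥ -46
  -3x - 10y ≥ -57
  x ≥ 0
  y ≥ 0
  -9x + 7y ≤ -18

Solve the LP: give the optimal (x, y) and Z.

Vertices and Z = 8x - 12y:
  (403/47, 147/47) → Z = 1460/47
  (46/5, 0) → Z = 368/5
  (193/37, 153/37) → Z = -292/37
  (2, 0) → Z = 16

x = 46/5, y = 0, maximum Z = 368/5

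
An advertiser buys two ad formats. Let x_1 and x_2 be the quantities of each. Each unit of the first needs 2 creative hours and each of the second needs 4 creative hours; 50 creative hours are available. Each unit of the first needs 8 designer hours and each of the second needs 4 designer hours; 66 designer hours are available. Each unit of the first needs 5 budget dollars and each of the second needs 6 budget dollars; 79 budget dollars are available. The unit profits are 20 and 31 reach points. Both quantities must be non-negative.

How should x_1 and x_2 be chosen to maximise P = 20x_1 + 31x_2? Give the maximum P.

x_1 = 2, x_2 = 23/2, maximum P = 793/2

The optimum lies where 2x_1 + 4x_2 = 50 and 5x_1 + 6x_2 = 79.
Solving simultaneously gives x_1 = 2, x_2 = 23/2.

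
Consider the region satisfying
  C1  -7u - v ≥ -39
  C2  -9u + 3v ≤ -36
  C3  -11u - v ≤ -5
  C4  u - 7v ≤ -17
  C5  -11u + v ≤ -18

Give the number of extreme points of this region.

Intersecting each pair of boundary lines and keeping only the points that satisfy every inequality leaves:
  (51/10, 33/10)
  (128/25, 79/25)
  (101/20, 63/20)

3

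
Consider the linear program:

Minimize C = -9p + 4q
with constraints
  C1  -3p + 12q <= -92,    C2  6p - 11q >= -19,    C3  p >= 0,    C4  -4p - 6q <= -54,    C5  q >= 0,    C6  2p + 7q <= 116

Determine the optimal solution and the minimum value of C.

p = 58, q = 0, minimum C = -522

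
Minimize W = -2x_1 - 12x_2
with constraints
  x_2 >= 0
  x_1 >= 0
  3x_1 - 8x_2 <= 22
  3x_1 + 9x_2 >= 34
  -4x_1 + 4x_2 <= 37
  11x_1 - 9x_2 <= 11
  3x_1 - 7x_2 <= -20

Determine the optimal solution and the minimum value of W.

Extreme points and W = -2x_1 - 12x_2:
  (0, 34/9) → W = -136/3
  (0, 37/4) → W = -111
  (29/24, 27/8) → W = -515/12
  (377/8, 451/8) → W = -3083/4
  (257/50, 253/50) → W = -71

x_1 = 377/8, x_2 = 451/8, minimum W = -3083/4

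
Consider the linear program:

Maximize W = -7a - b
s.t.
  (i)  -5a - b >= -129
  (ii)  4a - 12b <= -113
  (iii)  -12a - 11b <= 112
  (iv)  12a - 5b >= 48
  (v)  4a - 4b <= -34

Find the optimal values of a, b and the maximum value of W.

a = 181/14, b = 150/7, maximum W = -1567/14

Feasible corners and W = -7a - b:
  (693/37, 1308/37) → W = -6159/37
  (241/12, 343/12) → W = -1015/6
  (181/14, 150/7) → W = -1567/14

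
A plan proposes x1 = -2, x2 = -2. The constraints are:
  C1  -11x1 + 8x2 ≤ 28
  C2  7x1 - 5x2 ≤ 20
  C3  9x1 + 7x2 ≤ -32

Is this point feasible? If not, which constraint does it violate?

C1: 6 ≤ 28 ✓
C2: -4 ≤ 20 ✓
C3: -32 ≤ -32 ✓

feasible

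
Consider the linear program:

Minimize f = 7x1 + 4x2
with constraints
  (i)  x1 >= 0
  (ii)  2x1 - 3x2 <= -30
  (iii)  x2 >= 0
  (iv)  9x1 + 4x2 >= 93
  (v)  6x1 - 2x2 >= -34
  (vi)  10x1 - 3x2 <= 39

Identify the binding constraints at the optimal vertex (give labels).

Extreme points and f = 7x1 + 4x2:
  (159/35, 456/35) → f = 2937/35
  (69/8, 63/4) → f = 987/8
  (25/21, 144/7) → f = 1903/21
  (90, 287) → f = 1778

The minimum is at (159/35, 456/35). Substituting into each constraint, equality holds for (ii) and (iv); the remaining constraints have slack.

(ii) and (iv)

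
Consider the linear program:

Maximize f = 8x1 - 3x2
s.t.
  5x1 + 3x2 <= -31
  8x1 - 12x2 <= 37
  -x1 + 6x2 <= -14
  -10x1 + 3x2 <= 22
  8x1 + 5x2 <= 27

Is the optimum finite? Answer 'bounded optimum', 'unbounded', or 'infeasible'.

Feasible corners and f = 8x1 - 3x2:
  (-87/28, -433/84) → f = -263/28
  (-53/15, -40/9) → f = -224/15
  (-125/32, -91/16) → f = -227/16
The feasible region has finitely many vertices and no improving ray; the maximum is -263/28 at (-87/28, -433/84).

bounded optimum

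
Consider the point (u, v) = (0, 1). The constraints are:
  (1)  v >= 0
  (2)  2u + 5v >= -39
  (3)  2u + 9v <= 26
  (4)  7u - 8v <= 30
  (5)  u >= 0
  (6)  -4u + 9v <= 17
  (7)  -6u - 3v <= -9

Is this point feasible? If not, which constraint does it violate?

Constraint (7): -6u - 3v = -3, which is not ≤ -9. All other constraints are satisfied.

not feasible — violates (7)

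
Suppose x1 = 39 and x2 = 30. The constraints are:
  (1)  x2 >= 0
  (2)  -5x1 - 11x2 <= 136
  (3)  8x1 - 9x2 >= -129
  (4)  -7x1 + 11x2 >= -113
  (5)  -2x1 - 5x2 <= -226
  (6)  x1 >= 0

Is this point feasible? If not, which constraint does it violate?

(1): 30 ≥ 0 ✓
(2): -525 ≤ 136 ✓
(3): 42 ≥ -129 ✓
(4): 57 ≥ -113 ✓
(5): -228 ≤ -226 ✓
(6): 39 ≥ 0 ✓

feasible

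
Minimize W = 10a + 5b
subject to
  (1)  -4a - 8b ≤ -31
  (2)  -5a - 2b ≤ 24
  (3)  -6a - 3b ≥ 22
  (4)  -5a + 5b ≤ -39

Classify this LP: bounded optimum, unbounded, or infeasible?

infeasible

The boundaries -4a - 8b = -31 and -5a - 2b = 24 meet at (-127/16, 251/32), but that point violates -5a + 5b ≤ -39. Every candidate vertex is excluded by some other constraint, so the feasible region is empty.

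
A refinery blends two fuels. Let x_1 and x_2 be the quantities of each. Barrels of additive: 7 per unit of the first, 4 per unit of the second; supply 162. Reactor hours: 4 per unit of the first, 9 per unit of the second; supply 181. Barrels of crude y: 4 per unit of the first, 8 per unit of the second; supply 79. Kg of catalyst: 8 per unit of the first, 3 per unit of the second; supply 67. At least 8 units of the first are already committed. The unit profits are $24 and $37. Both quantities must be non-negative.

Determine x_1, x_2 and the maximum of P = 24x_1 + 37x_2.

x_1 = 8, x_2 = 1, maximum P = 229

At the optimal vertex, 8x_1 + 3x_2 = 67 and x_1 = 8.
Solving simultaneously gives x_1 = 8, x_2 = 1.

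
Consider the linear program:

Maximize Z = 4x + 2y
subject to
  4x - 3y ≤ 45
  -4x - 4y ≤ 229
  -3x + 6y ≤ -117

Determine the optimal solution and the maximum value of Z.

Feasible corners and Z = 4x + 2y:
  (-507/28, -274/7) → Z = -1055/7
  (-27/5, -111/5) → Z = -66
  (-151/6, -385/12) → Z = -989/6

The binding constraints are 4x - 3y = 45 and -3x + 6y = -117.
Solving simultaneously gives x = -27/5, y = -111/5.

x = -27/5, y = -111/5, maximum Z = -66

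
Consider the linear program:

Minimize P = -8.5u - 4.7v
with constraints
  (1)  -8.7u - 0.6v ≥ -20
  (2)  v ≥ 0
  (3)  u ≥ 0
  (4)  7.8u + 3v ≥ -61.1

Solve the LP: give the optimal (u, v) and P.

Corner points and P = -8.5u - 4.7v:
  (200/87, 0) → P = -1700/87
  (0, 100/3) → P = -470/3
  (0, 0) → P = 0

At the optimal vertex, -8.7u - 0.6v = -20 and u = 0.
Solving simultaneously gives u = 0, v = 100/3.

u = 0, v = 100/3, minimum P = -470/3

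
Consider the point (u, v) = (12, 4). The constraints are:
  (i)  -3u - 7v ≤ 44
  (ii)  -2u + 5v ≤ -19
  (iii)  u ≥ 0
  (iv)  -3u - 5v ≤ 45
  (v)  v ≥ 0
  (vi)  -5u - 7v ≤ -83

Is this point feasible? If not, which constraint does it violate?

Constraint (ii): -2u + 5v = -4, which is not ≤ -19. All other constraints are satisfied.

not feasible — violates (ii)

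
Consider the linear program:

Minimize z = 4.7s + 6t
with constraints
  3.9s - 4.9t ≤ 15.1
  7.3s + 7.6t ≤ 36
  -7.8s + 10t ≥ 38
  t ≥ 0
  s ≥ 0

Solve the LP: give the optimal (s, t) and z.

Corner points and z = 4.7s + 6t:
  (1780/3307, 13955/3307) → z = 92096/3307
  (0, 90/19) → z = 540/19
  (0, 19/5) → z = 114/5

The binding constraints are -7.8s + 10t = 38 and s = 0.
Solving simultaneously gives s = 0, t = 19/5.

s = 0, t = 3.8, minimum z = 22.8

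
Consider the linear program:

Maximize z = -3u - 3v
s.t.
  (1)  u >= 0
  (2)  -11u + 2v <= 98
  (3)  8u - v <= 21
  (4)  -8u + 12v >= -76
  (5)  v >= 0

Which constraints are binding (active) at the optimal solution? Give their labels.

Corner points and z = -3u - 3v:
  (0, 49) → z = -147
  (0, 0) → z = 0
  (28, 203) → z = -693
  (21/8, 0) → z = -63/8

The maximum is at (0, 0). Substituting into each constraint, equality holds for (1) and (5); the remaining constraints have slack.

(1) and (5)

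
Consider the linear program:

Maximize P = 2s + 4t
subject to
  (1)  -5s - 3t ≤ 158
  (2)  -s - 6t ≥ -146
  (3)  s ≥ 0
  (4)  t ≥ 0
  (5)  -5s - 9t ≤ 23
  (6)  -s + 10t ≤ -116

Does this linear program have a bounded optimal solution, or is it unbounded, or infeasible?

Corner points and P = 2s + 4t:
  (146, 0) → P = 292
  (539/4, 15/8) → P = 277
  (116, 0) → P = 232
The feasible region has finitely many vertices and no improving ray; the maximum is 292 at (146, 0).

bounded optimum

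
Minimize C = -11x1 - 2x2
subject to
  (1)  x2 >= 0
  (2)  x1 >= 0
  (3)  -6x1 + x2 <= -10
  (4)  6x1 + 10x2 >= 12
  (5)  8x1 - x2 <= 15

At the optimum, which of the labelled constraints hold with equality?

Feasible corners and C = -11x1 - 2x2:
  (56/33, 2/11) → C = -628/33
  (5/2, 5) → C = -75/2
  (81/43, 3/43) → C = -897/43

The minimum is at (5/2, 5). Substituting into each constraint, equality holds for (3) and (5); the remaining constraints have slack.

(3) and (5)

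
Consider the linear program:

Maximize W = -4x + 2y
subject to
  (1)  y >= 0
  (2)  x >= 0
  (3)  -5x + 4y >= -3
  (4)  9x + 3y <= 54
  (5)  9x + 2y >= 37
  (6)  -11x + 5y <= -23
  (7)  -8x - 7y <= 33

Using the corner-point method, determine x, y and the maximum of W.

Vertices and W = -4x + 2y:
  (75/17, 81/17) → W = -138/17
  (77/19, 82/19) → W = -144/19
  (113/26, 129/26) → W = -97/13

The optimum lies where 9x + 3y = 54 and -11x + 5y = -23.
Solving simultaneously gives x = 113/26, y = 129/26.

x = 113/26, y = 129/26, maximum W = -97/13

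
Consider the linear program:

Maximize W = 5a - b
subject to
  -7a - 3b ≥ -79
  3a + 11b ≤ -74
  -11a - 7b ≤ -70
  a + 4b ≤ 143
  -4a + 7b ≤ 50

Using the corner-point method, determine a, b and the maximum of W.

Feasible corners and W = 5a - b:
  (1091/68, -755/68) → W = 3105/34
  (343/16, -379/16) → W = 1047/8
  (322/25, -256/25) → W = 1866/25

The optimum lies where -7a - 3b = -79 and -11a - 7b = -70.
Solving simultaneously gives a = 343/16, b = -379/16.

a = 343/16, b = -379/16, maximum W = 1047/8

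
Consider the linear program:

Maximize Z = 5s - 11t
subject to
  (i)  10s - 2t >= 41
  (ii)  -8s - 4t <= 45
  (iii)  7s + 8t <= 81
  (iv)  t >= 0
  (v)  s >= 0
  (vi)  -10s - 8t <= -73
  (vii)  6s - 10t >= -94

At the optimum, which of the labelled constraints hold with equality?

Feasible corners and Z = 5s - 11t:
  (245/47, 523/94) → Z = -3303/94
  (237/50, 16/5) → Z = -23/2
  (81/7, 0) → Z = 405/7
  (73/10, 0) → Z = 73/2

The maximum is at (81/7, 0). Substituting into each constraint, equality holds for (iii) and (iv); the remaining constraints have slack.

(iii) and (iv)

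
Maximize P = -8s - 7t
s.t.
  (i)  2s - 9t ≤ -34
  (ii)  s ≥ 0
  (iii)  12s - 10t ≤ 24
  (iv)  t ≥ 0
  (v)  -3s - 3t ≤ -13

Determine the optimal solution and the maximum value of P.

Extreme points and P = -8s - 7t:
  (139/22, 57/11) → P = -955/11
  (5/11, 128/33) → P = -1016/33
  (0, 13/3) → P = -91/3
The feasible region is unbounded (it extends along (0, 1), (5, 6)), but P strictly decreases along every unbounded feasible direction, so there is no improving ray and the maximum is attained at a vertex.

The binding constraints are s = 0 and -3s - 3t = -13.
Solving simultaneously gives s = 0, t = 13/3.

s = 0, t = 13/3, maximum P = -91/3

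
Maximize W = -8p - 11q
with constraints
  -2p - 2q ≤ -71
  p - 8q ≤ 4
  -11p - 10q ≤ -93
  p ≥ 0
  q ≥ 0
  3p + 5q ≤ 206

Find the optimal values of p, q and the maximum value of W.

p = 32, q = 7/2, maximum W = -589/2

Corner points and W = -8p - 11q:
  (32, 7/2) → W = -589/2
  (0, 71/2) → W = -781/2
  (1668/29, 194/29) → W = -15478/29
  (0, 206/5) → W = -2266/5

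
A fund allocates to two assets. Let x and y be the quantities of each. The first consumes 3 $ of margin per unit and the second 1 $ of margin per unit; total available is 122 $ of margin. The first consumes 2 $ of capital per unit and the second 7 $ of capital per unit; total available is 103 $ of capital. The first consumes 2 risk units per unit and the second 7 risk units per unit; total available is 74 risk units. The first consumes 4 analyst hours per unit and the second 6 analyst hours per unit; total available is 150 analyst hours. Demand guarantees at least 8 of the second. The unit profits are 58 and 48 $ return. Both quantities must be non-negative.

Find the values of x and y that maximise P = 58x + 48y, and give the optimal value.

Feasible corners and P = 58x + 48y:
  (0, 74/7) → P = 3552/7
  (0, 8) → P = 384
  (9, 8) → P = 906

The binding constraints are 2x + 7y = 74 and y = 8.
Solving simultaneously gives x = 9, y = 8.

x = 9, y = 8, maximum P = 906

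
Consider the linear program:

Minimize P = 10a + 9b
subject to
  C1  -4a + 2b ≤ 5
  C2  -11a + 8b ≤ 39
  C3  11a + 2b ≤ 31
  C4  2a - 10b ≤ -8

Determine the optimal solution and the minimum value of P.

Feasible corners and P = 10a + 9b:
  (26/15, 179/30) → P = 2131/30
  (-17/18, 11/18) → P = -71/18
  (49/19, 25/19) → P = 715/19

At the optimal vertex, -4a + 2b = 5 and 2a - 10b = -8.
Solving simultaneously gives a = -17/18, b = 11/18.

a = -17/18, b = 11/18, minimum P = -71/18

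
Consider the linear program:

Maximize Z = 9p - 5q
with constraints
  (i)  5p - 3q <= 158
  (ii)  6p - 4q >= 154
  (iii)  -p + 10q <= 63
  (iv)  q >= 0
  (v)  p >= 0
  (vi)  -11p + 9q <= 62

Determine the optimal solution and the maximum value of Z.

Vertices and Z = 9p - 5q:
  (1769/47, 473/47) → Z = 13556/47
  (158/5, 0) → Z = 1422/5
  (32, 19/2) → Z = 481/2
  (77/3, 0) → Z = 231

p = 1769/47, q = 473/47, maximum Z = 13556/47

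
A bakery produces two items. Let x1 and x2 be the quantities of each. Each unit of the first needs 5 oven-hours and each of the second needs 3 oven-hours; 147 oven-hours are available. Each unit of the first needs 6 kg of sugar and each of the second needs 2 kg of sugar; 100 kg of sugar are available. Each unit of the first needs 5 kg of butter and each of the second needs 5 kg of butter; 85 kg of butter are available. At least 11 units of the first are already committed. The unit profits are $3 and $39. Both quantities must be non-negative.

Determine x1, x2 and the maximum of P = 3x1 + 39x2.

x1 = 11, x2 = 6, maximum P = 267

At the optimal vertex, 5x1 + 5x2 = 85 and x1 = 11.
Solving simultaneously gives x1 = 11, x2 = 6.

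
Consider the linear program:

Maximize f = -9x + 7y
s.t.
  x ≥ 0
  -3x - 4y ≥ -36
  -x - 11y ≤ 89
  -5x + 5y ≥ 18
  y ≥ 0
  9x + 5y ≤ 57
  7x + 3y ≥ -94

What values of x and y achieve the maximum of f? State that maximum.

x = 0, y = 9, maximum f = 63

Corner points and f = -9x + 7y:
  (0, 9) → f = 63
  (0, 18/5) → f = 126/5
  (16/7, 51/7) → f = 213/7
  (39/14, 447/70) → f = 687/35

The binding constraints are x = 0 and -3x - 4y = -36.
Solving simultaneously gives x = 0, y = 9.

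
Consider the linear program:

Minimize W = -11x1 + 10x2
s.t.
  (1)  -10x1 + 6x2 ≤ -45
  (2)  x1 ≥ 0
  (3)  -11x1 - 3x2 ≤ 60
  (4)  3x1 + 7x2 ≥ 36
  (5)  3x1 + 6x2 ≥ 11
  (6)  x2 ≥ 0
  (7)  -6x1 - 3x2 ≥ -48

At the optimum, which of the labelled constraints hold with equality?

Vertices and W = -11x1 + 10x2:
  (531/88, 225/88) → W = -3591/88
  (141/22, 35/11) → W = -851/22
  (76/11, 24/11) → W = -596/11

The minimum is at (76/11, 24/11). Substituting into each constraint, equality holds for (4) and (7); the remaining constraints have slack.

(4) and (7)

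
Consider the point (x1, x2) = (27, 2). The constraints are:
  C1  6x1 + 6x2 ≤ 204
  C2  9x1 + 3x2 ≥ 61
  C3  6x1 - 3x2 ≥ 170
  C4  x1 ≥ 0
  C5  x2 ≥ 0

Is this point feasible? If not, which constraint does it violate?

not feasible — violates C3

Constraint C3: 6x1 - 3x2 = 156, which is not ≥ 170. All other constraints are satisfied.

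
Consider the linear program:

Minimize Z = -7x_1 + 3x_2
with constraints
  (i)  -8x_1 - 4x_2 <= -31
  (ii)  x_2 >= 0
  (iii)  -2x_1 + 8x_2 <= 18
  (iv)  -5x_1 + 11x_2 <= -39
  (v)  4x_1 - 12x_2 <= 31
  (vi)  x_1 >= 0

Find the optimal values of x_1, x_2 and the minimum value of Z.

Vertices and Z = -7x_1 + 3x_2:
  (85/3, 28/3) → Z = -511/3
  (58, 67/4) → Z = -1423/4
  (127/16, 1/16) → Z = -443/8

x_1 = 58, x_2 = 67/4, minimum Z = -1423/4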